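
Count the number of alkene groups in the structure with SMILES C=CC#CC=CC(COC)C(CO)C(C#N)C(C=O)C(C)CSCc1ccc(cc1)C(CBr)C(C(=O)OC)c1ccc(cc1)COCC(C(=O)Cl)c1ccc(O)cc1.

2

C=C double bond → alkene.
C≡C triple bond → alkyne.
C=C double bond → alkene.
pendant –CH2OCH3: C–O–C linkage → ether.
pendant –CH2OH on an sp³ backbone C → alcohol.
pendant –C≡N: nitrile.
pendant –CHO: carbonyl C bonded to C and H → aldehyde.
C–S–C linkage → sulfide (thioether).
para-disubstituted benzene ring → arene.
pendant –CH2X: halogen on sp³ carbon → alkyl halide.
pendant –COOCH3: carbonyl C bonded to C and –OCH3 → ester.
para-disubstituted benzene ring → arene.
C–O–C with sp³ carbons on both sides and no adjacent C=O → ether.
pendant –C(=O)X: carbonyl C bonded to C and halogen → acyl halide.
–OH attached directly to an aromatic ring → phenol (not alcohol); the ring itself is an arene.
Alkene appears at: CH2=CH, CH=CH → 2.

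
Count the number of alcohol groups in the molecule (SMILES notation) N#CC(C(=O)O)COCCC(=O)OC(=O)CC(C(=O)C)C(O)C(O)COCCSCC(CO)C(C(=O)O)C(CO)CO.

Taking each segment in turn:
  N≡C: N≡C–: carbon triple-bonded to nitrogen → nitrile.
  CH(COOH): pendant –COOH: carbonyl C bonded to C and –OH → carboxylic acid.
  CH2OCH2: C–O–C with sp³ carbons on both sides and no adjacent C=O → ether.
  CH2CO-O-COCH2: two acyl groups sharing one oxygen, –C(=O)–O–C(=O)– → anhydride.
  CH(COCH3): pendant –COCH3: carbonyl C bonded to two carbons → ketone.
  CH(OH): –OH on an sp³ carbon → alcohol (secondary).
  CH(OH): –OH on an sp³ carbon → alcohol (secondary).
  CH2OCH2: C–O–C with sp³ carbons on both sides and no adjacent C=O → ether.
  CH2SCH2: C–S–C linkage → sulfide (thioether).
  CH(CH2OH): pendant –CH2OH on an sp³ backbone C → alcohol.
  CH(COOH): pendant –COOH: carbonyl C bonded to C and –OH → carboxylic acid.
  CH(CH2OH): pendant –CH2OH on an sp³ backbone C → alcohol.
  CH2OH: –OH on an sp³ carbon → alcohol.
Alcohol appears at: CH(OH), CH(OH), CH(CH2OH), CH(CH2OH), CH2OH → 5.

5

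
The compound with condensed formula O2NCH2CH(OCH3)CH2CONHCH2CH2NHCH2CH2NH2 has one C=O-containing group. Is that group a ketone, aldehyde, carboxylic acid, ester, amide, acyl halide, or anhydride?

amide

The carbonyl is in the CH2CONHCH2 segment: –C(=O)–N– linkage → amide (the N is not an amine).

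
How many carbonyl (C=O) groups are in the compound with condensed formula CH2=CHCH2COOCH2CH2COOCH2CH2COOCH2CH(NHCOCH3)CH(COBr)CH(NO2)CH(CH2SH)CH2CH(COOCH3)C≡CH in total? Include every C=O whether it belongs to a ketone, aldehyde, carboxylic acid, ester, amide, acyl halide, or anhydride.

CH2COOCH2: ester, 1 C=O (running total 1).
CH2COOCH2: ester, 1 C=O (running total 2).
CH2COOCH2: ester, 1 C=O (running total 3).
CH(NHCOCH3): amide, 1 C=O (running total 4).
CH(COBr): acyl halide, 1 C=O (running total 5).
CH(COOCH3): ester, 1 C=O (running total 6).

6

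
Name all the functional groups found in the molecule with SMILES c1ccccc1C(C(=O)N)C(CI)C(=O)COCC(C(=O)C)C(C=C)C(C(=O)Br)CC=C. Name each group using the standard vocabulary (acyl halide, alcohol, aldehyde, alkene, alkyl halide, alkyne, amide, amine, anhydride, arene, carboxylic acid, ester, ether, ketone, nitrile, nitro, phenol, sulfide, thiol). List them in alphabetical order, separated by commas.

acyl halide, alkene, alkyl halide, amide, arene, ether, ketone

C6H5– phenyl ring → arene.
pendant –CONH2: carbonyl C bonded to C and N → amide.
pendant –CH2X: halogen on sp³ carbon → alkyl halide.
–C(=O)– with carbon on both sides → ketone.
C–O–C with sp³ carbons on both sides and no adjacent C=O → ether.
pendant –COCH3: carbonyl C bonded to two carbons → ketone.
pendant –CH=CH2: C=C double bond → alkene.
pendant –C(=O)X: carbonyl C bonded to C and halogen → acyl halide.
C=C double bond → alkene.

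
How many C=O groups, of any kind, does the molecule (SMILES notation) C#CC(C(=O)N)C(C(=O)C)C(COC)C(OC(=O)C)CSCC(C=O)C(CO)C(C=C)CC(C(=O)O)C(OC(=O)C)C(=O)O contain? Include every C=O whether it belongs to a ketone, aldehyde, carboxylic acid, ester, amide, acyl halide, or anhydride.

7

CH(CONH2): amide, 1 C=O (running total 1).
CH(COCH3): ketone, 1 C=O (running total 2).
CH(OCOCH3): ester, 1 C=O (running total 3).
CH(CHO): aldehyde, 1 C=O (running total 4).
CH(COOH): carboxylic acid, 1 C=O (running total 5).
CH(OCOCH3): ester, 1 C=O (running total 6).
COOH: carboxylic acid, 1 C=O (running total 7).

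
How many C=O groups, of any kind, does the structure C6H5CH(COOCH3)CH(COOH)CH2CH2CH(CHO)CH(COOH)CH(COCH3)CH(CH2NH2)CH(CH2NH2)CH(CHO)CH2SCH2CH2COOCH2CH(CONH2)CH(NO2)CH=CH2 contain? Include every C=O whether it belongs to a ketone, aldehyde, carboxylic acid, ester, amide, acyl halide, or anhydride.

CH(COOCH3): ester, 1 C=O (running total 1).
CH(COOH): carboxylic acid, 1 C=O (running total 2).
CH(CHO): aldehyde, 1 C=O (running total 3).
CH(COOH): carboxylic acid, 1 C=O (running total 4).
CH(COCH3): ketone, 1 C=O (running total 5).
CH(CHO): aldehyde, 1 C=O (running total 6).
CH2COOCH2: ester, 1 C=O (running total 7).
CH(CONH2): amide, 1 C=O (running total 8).

8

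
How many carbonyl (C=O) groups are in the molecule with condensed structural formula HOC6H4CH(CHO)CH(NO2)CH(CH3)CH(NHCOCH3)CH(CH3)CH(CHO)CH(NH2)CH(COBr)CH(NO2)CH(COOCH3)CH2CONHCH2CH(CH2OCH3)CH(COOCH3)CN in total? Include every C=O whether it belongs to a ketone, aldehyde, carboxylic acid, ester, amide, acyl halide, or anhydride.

7

CH(CHO): aldehyde, 1 C=O (running total 1).
CH(NHCOCH3): amide, 1 C=O (running total 2).
CH(CHO): aldehyde, 1 C=O (running total 3).
CH(COBr): acyl halide, 1 C=O (running total 4).
CH(COOCH3): ester, 1 C=O (running total 5).
CH2CONHCH2: amide, 1 C=O (running total 6).
CH(COOCH3): ester, 1 C=O (running total 7).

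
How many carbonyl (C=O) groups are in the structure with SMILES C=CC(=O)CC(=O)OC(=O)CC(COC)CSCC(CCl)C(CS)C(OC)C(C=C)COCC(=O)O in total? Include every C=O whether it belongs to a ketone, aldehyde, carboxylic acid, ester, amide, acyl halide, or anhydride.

4

CO: ketone, 1 C=O (running total 1).
CH2CO-O-COCH2: anhydride, 2 C=O (running total 3).
COOH: carboxylic acid, 1 C=O (running total 4).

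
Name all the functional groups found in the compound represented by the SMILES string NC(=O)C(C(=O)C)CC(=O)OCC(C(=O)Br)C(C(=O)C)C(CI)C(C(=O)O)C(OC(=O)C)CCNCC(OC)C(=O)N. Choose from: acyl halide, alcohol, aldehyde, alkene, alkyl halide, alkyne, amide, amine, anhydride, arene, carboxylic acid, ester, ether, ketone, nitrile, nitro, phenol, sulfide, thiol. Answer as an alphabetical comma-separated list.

Working along the chain:
  H2NCO: –C(=O)NH2: carbonyl C bonded to C and to N → amide (the N is not a separate amine).
  CH(COCH3): pendant –COCH3: carbonyl C bonded to two carbons → ketone.
  CH2COOCH2: –C(=O)–O–C with C on the carbonyl side → ester.
  CH(COBr): pendant –C(=O)X: carbonyl C bonded to C and halogen → acyl halide.
  CH(COCH3): pendant –COCH3: carbonyl C bonded to two carbons → ketone.
  CH(CH2I): pendant –CH2X: halogen on sp³ carbon → alkyl halide.
  CH(COOH): pendant –COOH: carbonyl C bonded to C and –OH → carboxylic acid.
  CH(OCOCH3): pendant –OC(=O)CH3: an acyloxy group → ester.
  CH2NHCH2: C–N–C with sp³ carbons and no adjacent C=O → amine (secondary).
  CH(OCH3): pendant –OCH3: C–O–C with sp³ C, no adjacent C=O → ether.
  CONH2: –C(=O)NH2: carbonyl C bonded to C and to N → amide (the N is not a separate amine).

acyl halide, alkyl halide, amide, amine, carboxylic acid, ester, ether, ketone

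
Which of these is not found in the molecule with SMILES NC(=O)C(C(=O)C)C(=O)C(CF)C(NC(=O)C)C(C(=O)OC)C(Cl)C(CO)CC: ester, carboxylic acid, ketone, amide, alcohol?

carboxylic acid

ester: present (CH(COOCH3) — pendant –COOCH3: carbonyl C bonded to C and –OCH3 → ester).
alcohol: present (CH(CH2OH) — pendant –CH2OH on an sp³ backbone C → alcohol).
ketone: present (CH(COCH3) — pendant –COCH3: carbonyl C bonded to two carbons → ketone).
amide: present (H2NCO — –C(=O)NH2: carbonyl C bonded to C and to N → amide (the N is not a separate amine)).
carboxylic acid: absent. In CH(COOCH3), the acyl oxygen is bonded to carbon (–O–C), not to H, so this is an ester. In each of H2NCO and CH(NHCOCH3), the carbonyl is bonded to nitrogen, not to –OH; that is an amide.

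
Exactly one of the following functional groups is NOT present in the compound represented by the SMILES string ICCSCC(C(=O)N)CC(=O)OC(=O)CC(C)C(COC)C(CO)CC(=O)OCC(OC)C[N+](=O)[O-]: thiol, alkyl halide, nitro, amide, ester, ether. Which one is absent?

ester: present (CH2COOCH2 — –C(=O)–O–C with C on the carbonyl side → ester).
alkyl halide: present (ICH2 — halogen on an sp³ carbon → alkyl halide).
amide: present (CH(CONH2) — pendant –CONH2: carbonyl C bonded to C and N → amide).
nitro: present (CH2NO2 — –NO2 on carbon → nitro group).
ether: present (CH(CH2OCH3) — pendant –CH2OCH3: C–O–C linkage → ether).
thiol: no segment matches this pattern.

thiol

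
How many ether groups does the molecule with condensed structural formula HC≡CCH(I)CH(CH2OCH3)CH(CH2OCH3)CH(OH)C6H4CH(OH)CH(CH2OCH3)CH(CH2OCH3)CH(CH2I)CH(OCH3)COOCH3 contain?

Working along the chain:
  HC≡C: C≡C triple bond → alkyne.
  CH(I): halogen on an sp³ carbon → alkyl halide.
  CH(CH2OCH3): pendant –CH2OCH3: C–O–C linkage → ether.
  CH(CH2OCH3): pendant –CH2OCH3: C–O–C linkage → ether.
  CH(OH): –OH on an sp³ carbon → alcohol (secondary).
  C6H4: para-disubstituted benzene ring → arene.
  CH(OH): –OH on an sp³ carbon → alcohol (secondary).
  CH(CH2OCH3): pendant –CH2OCH3: C–O–C linkage → ether.
  CH(CH2OCH3): pendant –CH2OCH3: C–O–C linkage → ether.
  CH(CH2I): pendant –CH2X: halogen on sp³ carbon → alkyl halide.
  CH(OCH3): pendant –OCH3: C–O–C with sp³ C, no adjacent C=O → ether.
  COOCH3: –C(=O)OCH3: carbonyl C bonded to C and to –OCH3 → ester (not ketone + ether).
Ether appears at: CH(CH2OCH3), CH(CH2OCH3), CH(CH2OCH3), CH(CH2OCH3), CH(OCH3) → 5.

5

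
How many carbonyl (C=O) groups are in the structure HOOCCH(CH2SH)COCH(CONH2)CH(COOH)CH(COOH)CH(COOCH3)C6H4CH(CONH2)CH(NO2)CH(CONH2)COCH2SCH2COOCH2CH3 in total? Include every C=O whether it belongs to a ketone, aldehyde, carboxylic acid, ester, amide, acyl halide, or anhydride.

10

HOOC: carboxylic acid, 1 C=O (running total 1).
CO: ketone, 1 C=O (running total 2).
CH(CONH2): amide, 1 C=O (running total 3).
CH(COOH): carboxylic acid, 1 C=O (running total 4).
CH(COOH): carboxylic acid, 1 C=O (running total 5).
CH(COOCH3): ester, 1 C=O (running total 6).
CH(CONH2): amide, 1 C=O (running total 7).
CH(CONH2): amide, 1 C=O (running total 8).
CO: ketone, 1 C=O (running total 9).
COOCH2CH3: ester, 1 C=O (running total 10).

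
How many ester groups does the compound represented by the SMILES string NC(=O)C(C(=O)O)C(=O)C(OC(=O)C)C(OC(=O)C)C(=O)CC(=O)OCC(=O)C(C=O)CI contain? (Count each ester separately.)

Working along the chain:
  H2NCO: –C(=O)NH2: carbonyl C bonded to C and to N → amide (the N is not a separate amine).
  CH(COOH): pendant –COOH: carbonyl C bonded to C and –OH → carboxylic acid.
  CO: –C(=O)– with carbon on both sides → ketone.
  CH(OCOCH3): pendant –OC(=O)CH3: an acyloxy group → ester.
  CH(OCOCH3): pendant –OC(=O)CH3: an acyloxy group → ester.
  CO: –C(=O)– with carbon on both sides → ketone.
  CH2COOCH2: –C(=O)–O–C with C on the carbonyl side → ester.
  CO: –C(=O)– with carbon on both sides → ketone.
  CH(CHO): pendant –CHO: carbonyl C bonded to C and H → aldehyde.
  CH2I: halogen on an sp³ carbon → alkyl halide.
Ester appears at: CH(OCOCH3), CH(OCOCH3), CH2COOCH2 → 3.

3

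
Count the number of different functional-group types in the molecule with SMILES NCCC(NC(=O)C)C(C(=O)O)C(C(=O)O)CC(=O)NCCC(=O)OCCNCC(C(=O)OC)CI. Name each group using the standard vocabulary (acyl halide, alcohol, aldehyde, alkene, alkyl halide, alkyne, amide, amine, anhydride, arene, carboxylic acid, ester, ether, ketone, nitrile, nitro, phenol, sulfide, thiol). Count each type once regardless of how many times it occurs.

–NH2 on an sp³ carbon with no adjacent C=O → amine.
pendant –NHC(=O)CH3: N bonded to a carbonyl → amide (not amine).
pendant –COOH: carbonyl C bonded to C and –OH → carboxylic acid.
pendant –COOH: carbonyl C bonded to C and –OH → carboxylic acid.
–C(=O)–N– linkage → amide (the N is not an amine).
–C(=O)–O–C with C on the carbonyl side → ester.
C–N–C with sp³ carbons and no adjacent C=O → amine (secondary).
pendant –COOCH3: carbonyl C bonded to C and –OCH3 → ester.
halogen on an sp³ carbon → alkyl halide.
Distinct types present: alkyl halide, amide, amine, carboxylic acid, ester.

5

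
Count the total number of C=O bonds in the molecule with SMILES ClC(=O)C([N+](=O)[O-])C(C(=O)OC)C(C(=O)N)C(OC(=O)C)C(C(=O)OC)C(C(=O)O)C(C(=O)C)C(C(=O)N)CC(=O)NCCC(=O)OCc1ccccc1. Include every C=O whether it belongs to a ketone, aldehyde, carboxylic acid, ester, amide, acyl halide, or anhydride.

10

ClCO: acyl halide, 1 C=O (running total 1).
CH(COOCH3): ester, 1 C=O (running total 2).
CH(CONH2): amide, 1 C=O (running total 3).
CH(OCOCH3): ester, 1 C=O (running total 4).
CH(COOCH3): ester, 1 C=O (running total 5).
CH(COOH): carboxylic acid, 1 C=O (running total 6).
CH(COCH3): ketone, 1 C=O (running total 7).
CH(CONH2): amide, 1 C=O (running total 8).
CH2CONHCH2: amide, 1 C=O (running total 9).
CH2COOCH2: ester, 1 C=O (running total 10).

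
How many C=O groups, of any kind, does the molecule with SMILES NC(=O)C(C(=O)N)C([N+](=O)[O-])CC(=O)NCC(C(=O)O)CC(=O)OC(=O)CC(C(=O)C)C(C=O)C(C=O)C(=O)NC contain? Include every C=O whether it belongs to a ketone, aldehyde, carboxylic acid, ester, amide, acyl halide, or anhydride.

H2NCO: amide, 1 C=O (running total 1).
CH(CONH2): amide, 1 C=O (running total 2).
CH2CONHCH2: amide, 1 C=O (running total 3).
CH(COOH): carboxylic acid, 1 C=O (running total 4).
CH2CO-O-COCH2: anhydride, 2 C=O (running total 6).
CH(COCH3): ketone, 1 C=O (running total 7).
CH(CHO): aldehyde, 1 C=O (running total 8).
CH(CHO): aldehyde, 1 C=O (running total 9).
CONHCH3: amide, 1 C=O (running total 10).

10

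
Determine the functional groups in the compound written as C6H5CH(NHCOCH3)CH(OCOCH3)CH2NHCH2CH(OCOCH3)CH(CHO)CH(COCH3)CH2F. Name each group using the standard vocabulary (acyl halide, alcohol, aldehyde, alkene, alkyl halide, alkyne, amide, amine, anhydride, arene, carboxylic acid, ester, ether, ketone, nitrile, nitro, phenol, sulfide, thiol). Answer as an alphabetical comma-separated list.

Working along the chain:
  C6H5: C6H5– phenyl ring → arene.
  CH(NHCOCH3): pendant –NHC(=O)CH3: N bonded to a carbonyl → amide (not amine).
  CH(OCOCH3): pendant –OC(=O)CH3: an acyloxy group → ester.
  CH2NHCH2: C–N–C with sp³ carbons and no adjacent C=O → amine (secondary).
  CH(OCOCH3): pendant –OC(=O)CH3: an acyloxy group → ester.
  CH(CHO): pendant –CHO: carbonyl C bonded to C and H → aldehyde.
  CH(COCH3): pendant –COCH3: carbonyl C bonded to two carbons → ketone.
  CH2F: halogen on an sp³ carbon → alkyl halide.

aldehyde, alkyl halide, amide, amine, arene, ester, ketone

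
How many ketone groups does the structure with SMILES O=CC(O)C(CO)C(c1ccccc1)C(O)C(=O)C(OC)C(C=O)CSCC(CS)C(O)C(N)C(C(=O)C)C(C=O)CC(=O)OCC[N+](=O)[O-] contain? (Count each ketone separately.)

2

Taking each segment in turn:
  OHC: terminal –CHO: carbonyl C bonded to H and C → aldehyde.
  CH(OH): –OH on an sp³ carbon → alcohol (secondary).
  CH(CH2OH): pendant –CH2OH on an sp³ backbone C → alcohol.
  CH(C6H5): pendant –C6H5: benzene ring → arene.
  CH(OH): –OH on an sp³ carbon → alcohol (secondary).
  CO: –C(=O)– with carbon on both sides → ketone.
  CH(OCH3): pendant –OCH3: C–O–C with sp³ C, no adjacent C=O → ether.
  CH(CHO): pendant –CHO: carbonyl C bonded to C and H → aldehyde.
  CH2SCH2: C–S–C linkage → sulfide (thioether).
  CH(CH2SH): pendant –CH2SH → thiol.
  CH(OH): –OH on an sp³ carbon → alcohol (secondary).
  CH(NH2): –NH2 on an sp³ carbon with no adjacent C=O → amine.
  CH(COCH3): pendant –COCH3: carbonyl C bonded to two carbons → ketone.
  CH(CHO): pendant –CHO: carbonyl C bonded to C and H → aldehyde.
  CH2COOCH2: –C(=O)–O–C with C on the carbonyl side → ester.
  CH2NO2: –NO2 on carbon → nitro group.
Ketone appears at: CO, CH(COCH3) → 2.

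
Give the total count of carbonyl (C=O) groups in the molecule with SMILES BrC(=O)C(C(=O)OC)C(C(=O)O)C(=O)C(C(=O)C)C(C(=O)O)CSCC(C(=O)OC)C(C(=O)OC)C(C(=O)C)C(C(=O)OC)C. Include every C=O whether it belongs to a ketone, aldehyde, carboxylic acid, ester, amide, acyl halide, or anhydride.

BrCO: acyl halide, 1 C=O (running total 1).
CH(COOCH3): ester, 1 C=O (running total 2).
CH(COOH): carboxylic acid, 1 C=O (running total 3).
CO: ketone, 1 C=O (running total 4).
CH(COCH3): ketone, 1 C=O (running total 5).
CH(COOH): carboxylic acid, 1 C=O (running total 6).
CH(COOCH3): ester, 1 C=O (running total 7).
CH(COOCH3): ester, 1 C=O (running total 8).
CH(COCH3): ketone, 1 C=O (running total 9).
CH(COOCH3): ester, 1 C=O (running total 10).

10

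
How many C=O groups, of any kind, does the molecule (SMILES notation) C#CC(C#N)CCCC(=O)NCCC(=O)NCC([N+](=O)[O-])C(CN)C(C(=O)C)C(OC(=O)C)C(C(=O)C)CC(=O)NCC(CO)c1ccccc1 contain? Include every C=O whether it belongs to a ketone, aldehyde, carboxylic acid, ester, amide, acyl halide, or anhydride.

CH2CONHCH2: amide, 1 C=O (running total 1).
CH2CONHCH2: amide, 1 C=O (running total 2).
CH(COCH3): ketone, 1 C=O (running total 3).
CH(OCOCH3): ester, 1 C=O (running total 4).
CH(COCH3): ketone, 1 C=O (running total 5).
CH2CONHCH2: amide, 1 C=O (running total 6).

6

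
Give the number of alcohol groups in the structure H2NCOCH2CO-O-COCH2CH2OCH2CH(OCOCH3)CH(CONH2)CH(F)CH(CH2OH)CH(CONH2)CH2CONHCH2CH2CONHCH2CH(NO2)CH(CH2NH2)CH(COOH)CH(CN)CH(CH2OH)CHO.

2

Reading the structure from left to right:
  H2NCO: –C(=O)NH2: carbonyl C bonded to C and to N → amide (the N is not a separate amine).
  CH2CO-O-COCH2: two acyl groups sharing one oxygen, –C(=O)–O–C(=O)– → anhydride.
  CH2OCH2: C–O–C with sp³ carbons on both sides and no adjacent C=O → ether.
  CH(OCOCH3): pendant –OC(=O)CH3: an acyloxy group → ester.
  CH(CONH2): pendant –CONH2: carbonyl C bonded to C and N → amide.
  CH(F): halogen on an sp³ carbon → alkyl halide.
  CH(CH2OH): pendant –CH2OH on an sp³ backbone C → alcohol.
  CH(CONH2): pendant –CONH2: carbonyl C bonded to C and N → amide.
  CH2CONHCH2: –C(=O)–N– linkage → amide (the N is not an amine).
  CH2CONHCH2: –C(=O)–N– linkage → amide (the N is not an amine).
  CH(NO2): –NO2 on an sp³ carbon → nitro (the N=O is not a carbonyl).
  CH(CH2NH2): pendant –CH2NH2: N on sp³ C, no adjacent C=O → amine.
  CH(COOH): pendant –COOH: carbonyl C bonded to C and –OH → carboxylic acid.
  CH(CN): pendant –C≡N: nitrile.
  CH(CH2OH): pendant –CH2OH on an sp³ backbone C → alcohol.
  CHO: terminal –CHO: carbonyl C bonded to H and C → aldehyde.
Alcohol appears at: CH(CH2OH), CH(CH2OH) → 2.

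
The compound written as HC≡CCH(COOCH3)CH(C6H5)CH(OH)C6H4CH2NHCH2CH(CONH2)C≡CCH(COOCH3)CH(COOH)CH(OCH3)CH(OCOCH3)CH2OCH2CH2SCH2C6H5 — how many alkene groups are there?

0

Taking each segment in turn:
  HC≡C: C≡C triple bond → alkyne.
  CH(COOCH3): pendant –COOCH3: carbonyl C bonded to C and –OCH3 → ester.
  CH(C6H5): pendant –C6H5: benzene ring → arene.
  CH(OH): –OH on an sp³ carbon → alcohol (secondary).
  C6H4: para-disubstituted benzene ring → arene.
  CH2NHCH2: C–N–C with sp³ carbons and no adjacent C=O → amine (secondary).
  CH(CONH2): pendant –CONH2: carbonyl C bonded to C and N → amide.
  C≡C: C≡C triple bond → alkyne.
  CH(COOCH3): pendant –COOCH3: carbonyl C bonded to C and –OCH3 → ester.
  CH(COOH): pendant –COOH: carbonyl C bonded to C and –OH → carboxylic acid.
  CH(OCH3): pendant –OCH3: C–O–C with sp³ C, no adjacent C=O → ether.
  CH(OCOCH3): pendant –OC(=O)CH3: an acyloxy group → ester.
  CH2OCH2: C–O–C with sp³ carbons on both sides and no adjacent C=O → ether.
  CH2SCH2: C–S–C linkage → sulfide (thioether).
  C6H5: –C6H5 phenyl ring → arene.
No segment is a alkene: HC≡C is alkyne, not alkene; CH(C6H5) is arene, not alkene; C6H4 is arene, not alkene. → 0.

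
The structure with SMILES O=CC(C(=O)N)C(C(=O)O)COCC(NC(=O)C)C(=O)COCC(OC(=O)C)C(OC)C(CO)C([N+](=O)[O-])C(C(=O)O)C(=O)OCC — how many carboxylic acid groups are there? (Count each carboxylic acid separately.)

Taking each segment in turn:
  OHC: terminal –CHO: carbonyl C bonded to H and C → aldehyde.
  CH(CONH2): pendant –CONH2: carbonyl C bonded to C and N → amide.
  CH(COOH): pendant –COOH: carbonyl C bonded to C and –OH → carboxylic acid.
  CH2OCH2: C–O–C with sp³ carbons on both sides and no adjacent C=O → ether.
  CH(NHCOCH3): pendant –NHC(=O)CH3: N bonded to a carbonyl → amide (not amine).
  CO: –C(=O)– with carbon on both sides → ketone.
  CH2OCH2: C–O–C with sp³ carbons on both sides and no adjacent C=O → ether.
  CH(OCOCH3): pendant –OC(=O)CH3: an acyloxy group → ester.
  CH(OCH3): pendant –OCH3: C–O–C with sp³ C, no adjacent C=O → ether.
  CH(CH2OH): pendant –CH2OH on an sp³ backbone C → alcohol.
  CH(NO2): –NO2 on an sp³ carbon → nitro (the N=O is not a carbonyl).
  CH(COOH): pendant –COOH: carbonyl C bonded to C and –OH → carboxylic acid.
  COOCH2CH3: –C(=O)OCH2CH3: carbonyl C bonded to C and to –OEt → ester.
Carboxylic acid appears at: CH(COOH), CH(COOH) → 2.

2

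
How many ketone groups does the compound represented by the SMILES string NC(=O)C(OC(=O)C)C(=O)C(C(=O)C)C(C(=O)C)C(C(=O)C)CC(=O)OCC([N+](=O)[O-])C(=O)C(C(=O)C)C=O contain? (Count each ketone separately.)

Taking each segment in turn:
  H2NCO: –C(=O)NH2: carbonyl C bonded to C and to N → amide (the N is not a separate amine).
  CH(OCOCH3): pendant –OC(=O)CH3: an acyloxy group → ester.
  CO: –C(=O)– with carbon on both sides → ketone.
  CH(COCH3): pendant –COCH3: carbonyl C bonded to two carbons → ketone.
  CH(COCH3): pendant –COCH3: carbonyl C bonded to two carbons → ketone.
  CH(COCH3): pendant –COCH3: carbonyl C bonded to two carbons → ketone.
  CH2COOCH2: –C(=O)–O–C with C on the carbonyl side → ester.
  CH(NO2): –NO2 on an sp³ carbon → nitro (the N=O is not a carbonyl).
  CO: –C(=O)– with carbon on both sides → ketone.
  CH(COCH3): pendant –COCH3: carbonyl C bonded to two carbons → ketone.
  CHO: terminal –CHO: carbonyl C bonded to H and C → aldehyde.
Ketone appears at: CO, CH(COCH3), CH(COCH3), CH(COCH3), CO, CH(COCH3) → 6.

6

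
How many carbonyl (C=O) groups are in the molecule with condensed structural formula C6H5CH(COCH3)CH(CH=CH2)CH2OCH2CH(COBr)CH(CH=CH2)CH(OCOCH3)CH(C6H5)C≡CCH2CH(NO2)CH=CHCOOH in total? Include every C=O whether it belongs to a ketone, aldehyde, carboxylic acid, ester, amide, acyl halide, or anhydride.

4

CH(COCH3): ketone, 1 C=O (running total 1).
CH(COBr): acyl halide, 1 C=O (running total 2).
CH(OCOCH3): ester, 1 C=O (running total 3).
COOH: carboxylic acid, 1 C=O (running total 4).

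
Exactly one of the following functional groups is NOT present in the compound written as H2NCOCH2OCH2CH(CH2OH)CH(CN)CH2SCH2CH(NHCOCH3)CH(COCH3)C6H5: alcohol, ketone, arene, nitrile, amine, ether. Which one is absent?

amine

ether: present (CH2OCH2 — C–O–C with sp³ carbons on both sides and no adjacent C=O → ether).
ketone: present (CH(COCH3) — pendant –COCH3: carbonyl C bonded to two carbons → ketone).
arene: present (C6H5 — –C6H5 phenyl ring → arene).
nitrile: present (CH(CN) — pendant –C≡N: nitrile).
alcohol: present (CH(CH2OH) — pendant –CH2OH on an sp³ backbone C → alcohol).
amine: absent. In each of H2NCO and CH(NHCOCH3), the nitrogen is bonded directly to a carbonyl carbon, making it part of an amide, not a free amine.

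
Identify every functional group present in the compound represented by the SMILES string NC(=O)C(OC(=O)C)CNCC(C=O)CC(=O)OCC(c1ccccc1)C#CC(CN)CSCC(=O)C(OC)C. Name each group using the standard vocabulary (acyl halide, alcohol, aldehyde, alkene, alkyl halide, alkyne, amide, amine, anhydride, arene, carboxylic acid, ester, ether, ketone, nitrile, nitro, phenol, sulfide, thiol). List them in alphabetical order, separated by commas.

Working along the chain:
  H2NCO: –C(=O)NH2: carbonyl C bonded to C and to N → amide (the N is not a separate amine).
  CH(OCOCH3): pendant –OC(=O)CH3: an acyloxy group → ester.
  CH2NHCH2: C–N–C with sp³ carbons and no adjacent C=O → amine (secondary).
  CH(CHO): pendant –CHO: carbonyl C bonded to C and H → aldehyde.
  CH2COOCH2: –C(=O)–O–C with C on the carbonyl side → ester.
  CH(C6H5): pendant –C6H5: benzene ring → arene.
  C≡C: C≡C triple bond → alkyne.
  CH(CH2NH2): pendant –CH2NH2: N on sp³ C, no adjacent C=O → amine.
  CH2SCH2: C–S–C linkage → sulfide (thioether).
  CO: –C(=O)– with carbon on both sides → ketone.
  CH(OCH3): pendant –OCH3: C–O–C with sp³ C, no adjacent C=O → ether.

aldehyde, alkyne, amide, amine, arene, ester, ether, ketone, sulfide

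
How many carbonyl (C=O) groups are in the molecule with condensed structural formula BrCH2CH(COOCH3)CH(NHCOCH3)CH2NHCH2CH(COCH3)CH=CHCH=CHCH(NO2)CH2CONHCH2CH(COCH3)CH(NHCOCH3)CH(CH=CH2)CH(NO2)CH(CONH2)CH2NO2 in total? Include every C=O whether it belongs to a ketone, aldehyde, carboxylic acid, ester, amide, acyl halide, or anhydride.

7

CH(COOCH3): ester, 1 C=O (running total 1).
CH(NHCOCH3): amide, 1 C=O (running total 2).
CH(COCH3): ketone, 1 C=O (running total 3).
CH2CONHCH2: amide, 1 C=O (running total 4).
CH(COCH3): ketone, 1 C=O (running total 5).
CH(NHCOCH3): amide, 1 C=O (running total 6).
CH(CONH2): amide, 1 C=O (running total 7).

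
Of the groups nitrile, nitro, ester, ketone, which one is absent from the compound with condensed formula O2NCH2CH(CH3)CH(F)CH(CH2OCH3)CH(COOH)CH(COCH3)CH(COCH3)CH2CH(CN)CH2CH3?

ester

nitrile: present (CH(CN) — pendant –C≡N: nitrile).
ketone: present (CH(COCH3) — pendant –COCH3: carbonyl C bonded to two carbons → ketone).
nitro: present (O2NCH2 — –NO2 on carbon → nitro group).
ester: no segment matches this pattern.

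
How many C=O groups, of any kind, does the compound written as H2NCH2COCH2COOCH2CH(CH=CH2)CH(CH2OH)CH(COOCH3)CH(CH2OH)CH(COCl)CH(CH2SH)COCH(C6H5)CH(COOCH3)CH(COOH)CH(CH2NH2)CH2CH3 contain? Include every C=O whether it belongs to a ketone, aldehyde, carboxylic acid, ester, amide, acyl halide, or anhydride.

7

CO: ketone, 1 C=O (running total 1).
CH2COOCH2: ester, 1 C=O (running total 2).
CH(COOCH3): ester, 1 C=O (running total 3).
CH(COCl): acyl halide, 1 C=O (running total 4).
CO: ketone, 1 C=O (running total 5).
CH(COOCH3): ester, 1 C=O (running total 6).
CH(COOH): carboxylic acid, 1 C=O (running total 7).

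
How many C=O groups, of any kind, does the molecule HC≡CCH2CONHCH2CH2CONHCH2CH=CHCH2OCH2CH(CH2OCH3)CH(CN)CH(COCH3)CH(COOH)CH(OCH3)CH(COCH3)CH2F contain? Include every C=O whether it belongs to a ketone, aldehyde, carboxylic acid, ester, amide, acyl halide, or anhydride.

5

CH2CONHCH2: amide, 1 C=O (running total 1).
CH2CONHCH2: amide, 1 C=O (running total 2).
CH(COCH3): ketone, 1 C=O (running total 3).
CH(COOH): carboxylic acid, 1 C=O (running total 4).
CH(COCH3): ketone, 1 C=O (running total 5).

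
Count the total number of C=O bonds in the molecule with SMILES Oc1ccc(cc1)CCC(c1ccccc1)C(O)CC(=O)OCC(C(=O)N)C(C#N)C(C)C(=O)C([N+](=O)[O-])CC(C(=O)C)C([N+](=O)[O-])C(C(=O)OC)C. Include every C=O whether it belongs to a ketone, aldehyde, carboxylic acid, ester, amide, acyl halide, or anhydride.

5

CH2COOCH2: ester, 1 C=O (running total 1).
CH(CONH2): amide, 1 C=O (running total 2).
CO: ketone, 1 C=O (running total 3).
CH(COCH3): ketone, 1 C=O (running total 4).
CH(COOCH3): ester, 1 C=O (running total 5).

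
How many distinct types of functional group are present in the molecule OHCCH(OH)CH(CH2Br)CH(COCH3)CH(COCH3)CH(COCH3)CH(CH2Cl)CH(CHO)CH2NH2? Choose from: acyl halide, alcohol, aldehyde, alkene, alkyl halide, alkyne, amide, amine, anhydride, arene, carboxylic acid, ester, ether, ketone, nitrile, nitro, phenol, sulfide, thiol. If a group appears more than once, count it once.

5

Working along the chain:
  OHC: terminal –CHO: carbonyl C bonded to H and C → aldehyde.
  CH(OH): –OH on an sp³ carbon → alcohol (secondary).
  CH(CH2Br): pendant –CH2X: halogen on sp³ carbon → alkyl halide.
  CH(COCH3): pendant –COCH3: carbonyl C bonded to two carbons → ketone.
  CH(COCH3): pendant –COCH3: carbonyl C bonded to two carbons → ketone.
  CH(COCH3): pendant –COCH3: carbonyl C bonded to two carbons → ketone.
  CH(CH2Cl): pendant –CH2X: halogen on sp³ carbon → alkyl halide.
  CH(CHO): pendant –CHO: carbonyl C bonded to C and H → aldehyde.
  CH2NH2: –NH2 on an sp³ carbon with no adjacent C=O → amine.
Distinct types present: alcohol, aldehyde, alkyl halide, amine, ketone.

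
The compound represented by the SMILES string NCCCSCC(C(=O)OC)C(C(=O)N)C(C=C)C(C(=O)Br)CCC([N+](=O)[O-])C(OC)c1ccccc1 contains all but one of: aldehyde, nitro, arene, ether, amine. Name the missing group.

aldehyde

arene: present (C6H5 — –C6H5 phenyl ring → arene).
ether: present (CH(OCH3) — pendant –OCH3: C–O–C with sp³ C, no adjacent C=O → ether).
amine: present (H2NCH2 — –NH2 on an sp³ carbon with no adjacent C=O → amine).
nitro: present (CH(NO2) — –NO2 on an sp³ carbon → nitro (the N=O is not a carbonyl)).
aldehyde: no segment matches this pattern.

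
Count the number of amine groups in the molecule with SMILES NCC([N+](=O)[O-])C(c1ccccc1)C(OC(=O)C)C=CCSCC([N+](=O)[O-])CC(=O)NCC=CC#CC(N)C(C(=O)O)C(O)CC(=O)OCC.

2

Reading the structure from left to right:
  H2NCH2: –NH2 on an sp³ carbon with no adjacent C=O → amine.
  CH(NO2): –NO2 on an sp³ carbon → nitro (the N=O is not a carbonyl).
  CH(C6H5): pendant –C6H5: benzene ring → arene.
  CH(OCOCH3): pendant –OC(=O)CH3: an acyloxy group → ester.
  CH=CH: C=C double bond → alkene.
  CH2SCH2: C–S–C linkage → sulfide (thioether).
  CH(NO2): –NO2 on an sp³ carbon → nitro (the N=O is not a carbonyl).
  CH2CONHCH2: –C(=O)–N– linkage → amide (the N is not an amine).
  CH=CH: C=C double bond → alkene.
  C≡C: C≡C triple bond → alkyne.
  CH(NH2): –NH2 on an sp³ carbon with no adjacent C=O → amine.
  CH(COOH): pendant –COOH: carbonyl C bonded to C and –OH → carboxylic acid.
  CH(OH): –OH on an sp³ carbon → alcohol (secondary).
  CH2COOCH2: –C(=O)–O–C with C on the carbonyl side → ester.
Amine appears at: H2NCH2, CH(NH2) → 2.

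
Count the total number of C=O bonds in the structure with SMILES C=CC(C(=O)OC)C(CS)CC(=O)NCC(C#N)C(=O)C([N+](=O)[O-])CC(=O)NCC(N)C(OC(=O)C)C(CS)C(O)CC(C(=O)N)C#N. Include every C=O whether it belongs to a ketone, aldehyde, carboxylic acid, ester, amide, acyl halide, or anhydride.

CH(COOCH3): ester, 1 C=O (running total 1).
CH2CONHCH2: amide, 1 C=O (running total 2).
CO: ketone, 1 C=O (running total 3).
CH2CONHCH2: amide, 1 C=O (running total 4).
CH(OCOCH3): ester, 1 C=O (running total 5).
CH(CONH2): amide, 1 C=O (running total 6).

6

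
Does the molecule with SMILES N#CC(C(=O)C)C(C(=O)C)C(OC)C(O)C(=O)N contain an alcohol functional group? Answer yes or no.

N≡C–: carbon triple-bonded to nitrogen → nitrile.
pendant –COCH3: carbonyl C bonded to two carbons → ketone.
pendant –COCH3: carbonyl C bonded to two carbons → ketone.
pendant –OCH3: C–O–C with sp³ C, no adjacent C=O → ether.
–OH on an sp³ carbon → alcohol (secondary).
–C(=O)NH2: carbonyl C bonded to C and to N → amide (the N is not a separate amine).
The CH(OH) segment supplies the alcohol: –OH on an sp³ carbon → alcohol (secondary).

yes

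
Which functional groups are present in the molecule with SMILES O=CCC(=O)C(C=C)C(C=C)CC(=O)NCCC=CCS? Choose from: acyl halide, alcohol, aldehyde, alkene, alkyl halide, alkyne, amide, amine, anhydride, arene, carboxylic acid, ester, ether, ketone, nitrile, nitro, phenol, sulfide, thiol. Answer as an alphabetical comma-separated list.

terminal –CHO: carbonyl C bonded to H and C → aldehyde.
–C(=O)– with carbon on both sides → ketone.
pendant –CH=CH2: C=C double bond → alkene.
pendant –CH=CH2: C=C double bond → alkene.
–C(=O)–N– linkage → amide (the N is not an amine).
C=C double bond → alkene.
–SH on an sp³ carbon → thiol.

aldehyde, alkene, amide, ketone, thiol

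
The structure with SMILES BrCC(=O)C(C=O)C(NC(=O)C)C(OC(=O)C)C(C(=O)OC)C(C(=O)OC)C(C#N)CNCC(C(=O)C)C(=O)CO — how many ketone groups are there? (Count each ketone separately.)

Taking each segment in turn:
  BrCH2: halogen on an sp³ carbon → alkyl halide.
  CO: –C(=O)– with carbon on both sides → ketone.
  CH(CHO): pendant –CHO: carbonyl C bonded to C and H → aldehyde.
  CH(NHCOCH3): pendant –NHC(=O)CH3: N bonded to a carbonyl → amide (not amine).
  CH(OCOCH3): pendant –OC(=O)CH3: an acyloxy group → ester.
  CH(COOCH3): pendant –COOCH3: carbonyl C bonded to C and –OCH3 → ester.
  CH(COOCH3): pendant –COOCH3: carbonyl C bonded to C and –OCH3 → ester.
  CH(CN): pendant –C≡N: nitrile.
  CH2NHCH2: C–N–C with sp³ carbons and no adjacent C=O → amine (secondary).
  CH(COCH3): pendant –COCH3: carbonyl C bonded to two carbons → ketone.
  CO: –C(=O)– with carbon on both sides → ketone.
  CH2OH: –OH on an sp³ carbon → alcohol.
Ketone appears at: CO, CH(COCH3), CO → 3.

3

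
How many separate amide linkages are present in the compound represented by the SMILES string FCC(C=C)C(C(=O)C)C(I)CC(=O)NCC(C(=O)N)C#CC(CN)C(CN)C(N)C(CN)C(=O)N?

halogen on an sp³ carbon → alkyl halide.
pendant –CH=CH2: C=C double bond → alkene.
pendant –COCH3: carbonyl C bonded to two carbons → ketone.
halogen on an sp³ carbon → alkyl halide.
–C(=O)–N– linkage → amide (the N is not an amine).
pendant –CONH2: carbonyl C bonded to C and N → amide.
C≡C triple bond → alkyne.
pendant –CH2NH2: N on sp³ C, no adjacent C=O → amine.
pendant –CH2NH2: N on sp³ C, no adjacent C=O → amine.
–NH2 on an sp³ carbon with no adjacent C=O → amine.
pendant –CH2NH2: N on sp³ C, no adjacent C=O → amine.
–C(=O)NH2: carbonyl C bonded to C and to N → amide (the N is not a separate amine).
Amide appears at: CH2CONHCH2, CH(CONH2), CONH2 → 3.

3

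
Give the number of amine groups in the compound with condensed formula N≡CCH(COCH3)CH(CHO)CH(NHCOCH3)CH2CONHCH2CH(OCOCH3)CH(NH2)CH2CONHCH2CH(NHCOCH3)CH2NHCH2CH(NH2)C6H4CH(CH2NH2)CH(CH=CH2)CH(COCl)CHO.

4

Working along the chain:
  N≡C: N≡C–: carbon triple-bonded to nitrogen → nitrile.
  CH(COCH3): pendant –COCH3: carbonyl C bonded to two carbons → ketone.
  CH(CHO): pendant –CHO: carbonyl C bonded to C and H → aldehyde.
  CH(NHCOCH3): pendant –NHC(=O)CH3: N bonded to a carbonyl → amide (not amine).
  CH2CONHCH2: –C(=O)–N– linkage → amide (the N is not an amine).
  CH(OCOCH3): pendant –OC(=O)CH3: an acyloxy group → ester.
  CH(NH2): –NH2 on an sp³ carbon with no adjacent C=O → amine.
  CH2CONHCH2: –C(=O)–N– linkage → amide (the N is not an amine).
  CH(NHCOCH3): pendant –NHC(=O)CH3: N bonded to a carbonyl → amide (not amine).
  CH2NHCH2: C–N–C with sp³ carbons and no adjacent C=O → amine (secondary).
  CH(NH2): –NH2 on an sp³ carbon with no adjacent C=O → amine.
  C6H4: para-disubstituted benzene ring → arene.
  CH(CH2NH2): pendant –CH2NH2: N on sp³ C, no adjacent C=O → amine.
  CH(CH=CH2): pendant –CH=CH2: C=C double bond → alkene.
  CH(COCl): pendant –C(=O)X: carbonyl C bonded to C and halogen → acyl halide.
  CHO: terminal –CHO: carbonyl C bonded to H and C → aldehyde.
Amine appears at: CH(NH2), CH2NHCH2, CH(NH2), CH(CH2NH2) → 4.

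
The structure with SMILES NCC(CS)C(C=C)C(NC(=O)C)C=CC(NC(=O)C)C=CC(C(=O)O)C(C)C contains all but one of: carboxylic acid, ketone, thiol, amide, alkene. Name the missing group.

ketone

alkene: present (CH(CH=CH2) — pendant –CH=CH2: C=C double bond → alkene).
thiol: present (CH(CH2SH) — pendant –CH2SH → thiol).
amide: present (CH(NHCOCH3) — pendant –NHC(=O)CH3: N bonded to a carbonyl → amide (not amine)).
carboxylic acid: present (CH(COOH) — pendant –COOH: carbonyl C bonded to C and –OH → carboxylic acid).
ketone: absent. In CH(NHCOCH3), the C=O is bonded to nitrogen, which defines an amide, not a ketone. In CH(COOH), the C=O bears an –OH, making it a carboxylic acid rather than a ketone.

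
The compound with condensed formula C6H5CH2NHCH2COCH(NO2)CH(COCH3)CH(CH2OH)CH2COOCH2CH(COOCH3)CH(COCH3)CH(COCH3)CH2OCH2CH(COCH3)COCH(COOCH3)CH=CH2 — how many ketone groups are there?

C6H5– phenyl ring → arene.
C–N–C with sp³ carbons and no adjacent C=O → amine (secondary).
–C(=O)– with carbon on both sides → ketone.
–NO2 on an sp³ carbon → nitro (the N=O is not a carbonyl).
pendant –COCH3: carbonyl C bonded to two carbons → ketone.
pendant –CH2OH on an sp³ backbone C → alcohol.
–C(=O)–O–C with C on the carbonyl side → ester.
pendant –COOCH3: carbonyl C bonded to C and –OCH3 → ester.
pendant –COCH3: carbonyl C bonded to two carbons → ketone.
pendant –COCH3: carbonyl C bonded to two carbons → ketone.
C–O–C with sp³ carbons on both sides and no adjacent C=O → ether.
pendant –COCH3: carbonyl C bonded to two carbons → ketone.
–C(=O)– with carbon on both sides → ketone.
pendant –COOCH3: carbonyl C bonded to C and –OCH3 → ester.
C=C double bond → alkene.
Ketone appears at: CO, CH(COCH3), CH(COCH3), CH(COCH3), CH(COCH3), CO → 6.

6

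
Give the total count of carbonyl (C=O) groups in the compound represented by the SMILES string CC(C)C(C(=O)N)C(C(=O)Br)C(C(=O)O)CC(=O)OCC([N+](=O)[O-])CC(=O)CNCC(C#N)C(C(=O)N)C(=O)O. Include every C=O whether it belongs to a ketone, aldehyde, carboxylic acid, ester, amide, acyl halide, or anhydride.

7

CH(CONH2): amide, 1 C=O (running total 1).
CH(COBr): acyl halide, 1 C=O (running total 2).
CH(COOH): carboxylic acid, 1 C=O (running total 3).
CH2COOCH2: ester, 1 C=O (running total 4).
CO: ketone, 1 C=O (running total 5).
CH(CONH2): amide, 1 C=O (running total 6).
COOH: carboxylic acid, 1 C=O (running total 7).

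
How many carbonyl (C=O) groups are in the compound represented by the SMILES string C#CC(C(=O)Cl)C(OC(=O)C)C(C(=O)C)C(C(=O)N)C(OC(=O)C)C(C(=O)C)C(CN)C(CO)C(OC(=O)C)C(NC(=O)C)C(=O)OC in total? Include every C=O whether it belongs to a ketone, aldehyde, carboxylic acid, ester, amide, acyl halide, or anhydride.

9

CH(COCl): acyl halide, 1 C=O (running total 1).
CH(OCOCH3): ester, 1 C=O (running total 2).
CH(COCH3): ketone, 1 C=O (running total 3).
CH(CONH2): amide, 1 C=O (running total 4).
CH(OCOCH3): ester, 1 C=O (running total 5).
CH(COCH3): ketone, 1 C=O (running total 6).
CH(OCOCH3): ester, 1 C=O (running total 7).
CH(NHCOCH3): amide, 1 C=O (running total 8).
COOCH3: ester, 1 C=O (running total 9).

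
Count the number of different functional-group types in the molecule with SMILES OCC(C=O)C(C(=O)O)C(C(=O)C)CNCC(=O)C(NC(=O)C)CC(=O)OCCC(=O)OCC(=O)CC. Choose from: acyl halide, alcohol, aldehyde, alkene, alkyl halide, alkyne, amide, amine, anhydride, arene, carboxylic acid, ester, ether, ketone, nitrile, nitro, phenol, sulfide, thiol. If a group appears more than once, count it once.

7

HO– on an sp³ carbon → alcohol.
pendant –CHO: carbonyl C bonded to C and H → aldehyde.
pendant –COOH: carbonyl C bonded to C and –OH → carboxylic acid.
pendant –COCH3: carbonyl C bonded to two carbons → ketone.
C–N–C with sp³ carbons and no adjacent C=O → amine (secondary).
–C(=O)– with carbon on both sides → ketone.
pendant –NHC(=O)CH3: N bonded to a carbonyl → amide (not amine).
–C(=O)–O–C with C on the carbonyl side → ester.
–C(=O)–O–C with C on the carbonyl side → ester.
–C(=O)– with carbon on both sides → ketone.
Distinct types present: alcohol, aldehyde, amide, amine, carboxylic acid, ester, ketone.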